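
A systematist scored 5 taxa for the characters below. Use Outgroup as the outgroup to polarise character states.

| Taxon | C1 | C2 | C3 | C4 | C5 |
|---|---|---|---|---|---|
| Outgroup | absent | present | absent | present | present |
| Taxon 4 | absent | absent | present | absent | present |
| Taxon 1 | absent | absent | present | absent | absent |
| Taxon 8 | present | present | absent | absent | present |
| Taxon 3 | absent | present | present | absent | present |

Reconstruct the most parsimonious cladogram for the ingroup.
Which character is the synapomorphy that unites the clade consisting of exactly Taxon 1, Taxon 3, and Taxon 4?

Character polarity is set by the outgroup: the derived state is whichever differs from the outgroup's state, so for C2, C4, C5 the derived state is 'absent', and for the remaining characters it is 'present'.
C1: derived state 'present' in Taxon 8 only — an autapomorphy, so it tells us nothing about relationships among taxa.
Only Taxon 1 and Taxon 4 show the derived state 'absent' for C2, supporting them as a clade.
C3: derived state 'present' in Taxon 1, Taxon 3, and Taxon 4 only — synapomorphy for {Taxon 1, Taxon 3, Taxon 4}.
C4 (derived state 'absent') is shared by all ingroup taxa — unites the whole ingroup.
C5 (derived state 'absent') is unique to Taxon 1 (autapomorphy; uninformative for grouping).
Most parsimonious ingroup topology: (((Taxon 4,Taxon 1),Taxon 3),Taxon 8).
The clade {Taxon 1, Taxon 3, Taxon 4} is supported by C3: its derived state 'present' occurs in exactly those taxa and in no other taxon (including the outgroup).

C3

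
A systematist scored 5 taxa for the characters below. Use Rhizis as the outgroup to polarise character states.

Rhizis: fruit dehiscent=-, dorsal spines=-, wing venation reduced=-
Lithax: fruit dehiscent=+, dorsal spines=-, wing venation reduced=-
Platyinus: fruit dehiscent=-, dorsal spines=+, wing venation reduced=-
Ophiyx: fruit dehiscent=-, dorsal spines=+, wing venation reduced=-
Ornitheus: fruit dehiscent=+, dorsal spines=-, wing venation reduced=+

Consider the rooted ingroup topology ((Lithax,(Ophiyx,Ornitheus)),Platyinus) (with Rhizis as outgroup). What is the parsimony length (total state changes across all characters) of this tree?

Map each character onto ((Lithax,(Ophiyx,Ornitheus)),Platyinus) (rooted by Rhizis) and count the minimum state changes it requires (Fitch parsimony):
fruit dehiscent: 2; dorsal spines: 2; wing venation reduced: 1.
Total tree length = 5.

5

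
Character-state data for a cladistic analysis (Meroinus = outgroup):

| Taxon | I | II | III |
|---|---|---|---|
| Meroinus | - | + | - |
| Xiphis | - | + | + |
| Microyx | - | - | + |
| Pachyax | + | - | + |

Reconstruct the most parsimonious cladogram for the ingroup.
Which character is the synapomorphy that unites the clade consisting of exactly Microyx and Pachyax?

Character polarity is set by the outgroup: the derived state is whichever differs from the outgroup's state, so for II the derived state is '-', and for the remaining characters it is '+'.
I (derived state '+') is unique to Pachyax (autapomorphy; uninformative for grouping).
Only Microyx and Pachyax show the derived state '-' for II, supporting them as a clade.
III (derived state '+') is shared by all ingroup taxa — unites the whole ingroup.
Most parsimonious ingroup topology: (Xiphis,(Microyx,Pachyax)).
The clade {Microyx, Pachyax} is supported by II: its derived state '-' occurs in exactly those taxa and in no other taxon (including the outgroup).

II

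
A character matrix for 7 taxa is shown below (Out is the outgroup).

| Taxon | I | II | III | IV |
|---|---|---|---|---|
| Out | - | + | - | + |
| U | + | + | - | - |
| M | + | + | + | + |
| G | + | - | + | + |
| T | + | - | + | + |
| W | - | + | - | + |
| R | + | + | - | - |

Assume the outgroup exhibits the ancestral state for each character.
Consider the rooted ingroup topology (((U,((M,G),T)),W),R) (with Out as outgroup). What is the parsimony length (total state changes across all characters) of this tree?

7

Map each character onto (((U,((M,G),T)),W),R) (rooted by Out) and count the minimum state changes it requires (Fitch parsimony):
I: 2; II: 2; III: 1; IV: 2.
Total tree length = 7.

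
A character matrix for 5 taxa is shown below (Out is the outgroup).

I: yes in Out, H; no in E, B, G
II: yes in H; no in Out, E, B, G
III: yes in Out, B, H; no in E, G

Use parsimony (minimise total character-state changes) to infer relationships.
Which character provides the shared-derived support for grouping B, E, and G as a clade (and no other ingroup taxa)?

Character polarity is set by the outgroup: the derived state is whichever differs from the outgroup's state, so for I, III the derived state is 'no', and for the remaining characters it is 'yes'.
I: derived state 'no' in B, E, and G only — synapomorphy for {B, E, G}.
II: derived state 'yes' in H only — an autapomorphy, so it tells us nothing about relationships among taxa.
Only E and G show the derived state 'no' for III, supporting them as a clade.
Most parsimonious ingroup topology: (((E,G),B),H).
The clade {B, E, G} is supported by I: its derived state 'no' occurs in exactly those taxa and in no other taxon (including the outgroup).

I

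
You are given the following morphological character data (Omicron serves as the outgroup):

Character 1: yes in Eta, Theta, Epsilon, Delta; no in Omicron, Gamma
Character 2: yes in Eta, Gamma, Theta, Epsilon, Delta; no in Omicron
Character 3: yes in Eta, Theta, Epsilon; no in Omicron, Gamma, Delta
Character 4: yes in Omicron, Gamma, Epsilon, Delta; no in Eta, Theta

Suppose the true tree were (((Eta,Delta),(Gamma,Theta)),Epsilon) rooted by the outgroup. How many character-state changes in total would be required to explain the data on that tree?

8

Map each character onto (((Eta,Delta),(Gamma,Theta)),Epsilon) (rooted by Omicron) and count the minimum state changes it requires (Fitch parsimony):
Character 1: 2; Character 2: 1; Character 3: 3; Character 4: 2.
Total tree length = 8.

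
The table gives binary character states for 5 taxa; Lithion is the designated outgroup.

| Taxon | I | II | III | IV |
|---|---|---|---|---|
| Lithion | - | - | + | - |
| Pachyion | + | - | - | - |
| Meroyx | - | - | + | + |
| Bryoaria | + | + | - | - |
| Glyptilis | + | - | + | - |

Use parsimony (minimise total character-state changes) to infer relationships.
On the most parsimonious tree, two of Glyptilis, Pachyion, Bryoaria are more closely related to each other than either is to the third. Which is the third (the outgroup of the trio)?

Glyptilis

Character polarity is set by the outgroup: the derived state is whichever differs from the outgroup's state, so for III the derived state is '-', and for the remaining characters it is '+'.
I: derived state '+' in Bryoaria, Glyptilis, and Pachyion only — synapomorphy for {Bryoaria, Glyptilis, Pachyion}.
II (derived state '+') is unique to Bryoaria (autapomorphy; uninformative for grouping).
Only Bryoaria and Pachyion show the derived state '-' for III, supporting them as a clade.
IV (derived state '+') is unique to Meroyx (autapomorphy; uninformative for grouping).
Most parsimonious ingroup topology: (((Pachyion,Bryoaria),Glyptilis),Meroyx).
Bryoaria and Pachyion share a more recent common ancestor with each other than either does with Glyptilis, so Glyptilis is the least closely related of the three.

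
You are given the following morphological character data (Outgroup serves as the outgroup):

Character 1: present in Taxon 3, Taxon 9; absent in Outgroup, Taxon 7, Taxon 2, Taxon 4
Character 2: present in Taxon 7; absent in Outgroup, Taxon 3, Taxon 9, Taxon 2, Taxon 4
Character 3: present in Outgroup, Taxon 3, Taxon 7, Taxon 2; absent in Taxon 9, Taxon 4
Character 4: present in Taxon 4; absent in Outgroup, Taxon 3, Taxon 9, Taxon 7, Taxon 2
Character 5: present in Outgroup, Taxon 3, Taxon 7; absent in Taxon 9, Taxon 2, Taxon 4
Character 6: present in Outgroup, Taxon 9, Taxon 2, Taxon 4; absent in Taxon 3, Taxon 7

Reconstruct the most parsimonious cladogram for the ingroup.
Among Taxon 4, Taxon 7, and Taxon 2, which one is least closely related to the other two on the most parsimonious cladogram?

Character polarity is set by the outgroup: the derived state is whichever differs from the outgroup's state, so for Character 3, Character 5, Character 6 the derived state is 'absent', and for the remaining characters it is 'present'.
Character 1 (state 'present') occurs in Taxon 3 and Taxon 9 but conflicts with the nesting implied by the other characters — most parsimoniously interpreted as homoplasy.
Character 2: derived state 'present' in Taxon 7 only — an autapomorphy, so it tells us nothing about relationships among taxa.
Only Taxon 4 and Taxon 9 show the derived state 'absent' for Character 3, supporting them as a clade.
Character 4: derived state 'present' in Taxon 4 only — an autapomorphy, so it tells us nothing about relationships among taxa.
Character 5 (derived state 'absent') is shared by Taxon 2, Taxon 4, and Taxon 9 — a synapomorphy uniting that clade.
Character 6 (derived state 'absent') is shared by Taxon 3 and Taxon 7 — a synapomorphy uniting that clade.
Most parsimonious ingroup topology: ((Taxon 3,Taxon 7),((Taxon 9,Taxon 4),Taxon 2)).
Taxon 2 and Taxon 4 share a more recent common ancestor with each other than either does with Taxon 7, so Taxon 7 is the least closely related of the three.

Taxon 7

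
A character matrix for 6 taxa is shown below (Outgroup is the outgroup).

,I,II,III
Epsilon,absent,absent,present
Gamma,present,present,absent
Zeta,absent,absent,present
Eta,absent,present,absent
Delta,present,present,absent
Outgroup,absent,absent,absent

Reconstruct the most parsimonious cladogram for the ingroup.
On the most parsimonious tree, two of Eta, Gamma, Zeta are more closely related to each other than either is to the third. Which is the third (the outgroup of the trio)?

Zeta

The outgroup has state 'absent' for every character, so 'present' is the derived state throughout.
Only Delta and Gamma show the derived state 'present' for I, supporting them as a clade.
Only Delta, Eta, and Gamma show the derived state 'present' for II, supporting them as a clade.
III: derived state 'present' in Epsilon and Zeta only — synapomorphy for {Epsilon, Zeta}.
Most parsimonious ingroup topology: ((Zeta,Epsilon),((Gamma,Delta),Eta)).
Gamma and Eta share a more recent common ancestor with each other than either does with Zeta, so Zeta is the least closely related of the three.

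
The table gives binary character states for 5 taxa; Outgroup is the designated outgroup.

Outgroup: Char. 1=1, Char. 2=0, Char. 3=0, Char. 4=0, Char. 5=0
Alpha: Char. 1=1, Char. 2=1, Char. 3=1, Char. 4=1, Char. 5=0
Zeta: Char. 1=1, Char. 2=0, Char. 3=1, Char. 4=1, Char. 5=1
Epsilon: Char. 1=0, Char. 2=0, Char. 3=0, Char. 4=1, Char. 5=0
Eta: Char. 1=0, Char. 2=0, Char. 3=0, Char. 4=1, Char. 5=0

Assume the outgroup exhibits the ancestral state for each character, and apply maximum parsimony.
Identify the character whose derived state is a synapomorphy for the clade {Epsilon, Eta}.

Char. 1

Character polarity is set by the outgroup: the derived state is whichever differs from the outgroup's state, so for Char. 1 the derived state is '0', and for the remaining characters it is '1'.
Char. 1 (derived state '0') is shared by Epsilon and Eta — a synapomorphy uniting that clade.
Char. 2 (derived state '1') is unique to Alpha (autapomorphy; uninformative for grouping).
Char. 3: derived state '1' in Alpha and Zeta only — synapomorphy for {Alpha, Zeta}.
All ingroup taxa share the derived state '1' for Char. 4; it defines the ingroup but does not resolve relationships within it.
Char. 5 (derived state '1') is unique to Zeta (autapomorphy; uninformative for grouping).
Most parsimonious ingroup topology: ((Alpha,Zeta),(Epsilon,Eta)).
The clade {Epsilon, Eta} is supported by Char. 1: its derived state '0' occurs in exactly those taxa and in no other taxon (including the outgroup).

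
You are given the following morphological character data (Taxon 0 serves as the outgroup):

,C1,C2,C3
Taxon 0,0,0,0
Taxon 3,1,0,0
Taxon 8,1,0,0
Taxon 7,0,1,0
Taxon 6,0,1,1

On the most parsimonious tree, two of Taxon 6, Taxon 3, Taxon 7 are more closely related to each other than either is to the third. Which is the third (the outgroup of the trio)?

Taxon 3

The outgroup has state '0' for every character, so '1' is the derived state throughout.
C1 (derived state '1') is shared by Taxon 3 and Taxon 8 — a synapomorphy uniting that clade.
C2: derived state '1' in Taxon 6 and Taxon 7 only — synapomorphy for {Taxon 6, Taxon 7}.
C3 (derived state '1') is unique to Taxon 6 (autapomorphy; uninformative for grouping).
Most parsimonious ingroup topology: ((Taxon 3,Taxon 8),(Taxon 7,Taxon 6)).
Taxon 6 and Taxon 7 share a more recent common ancestor with each other than either does with Taxon 3, so Taxon 3 is the least closely related of the three.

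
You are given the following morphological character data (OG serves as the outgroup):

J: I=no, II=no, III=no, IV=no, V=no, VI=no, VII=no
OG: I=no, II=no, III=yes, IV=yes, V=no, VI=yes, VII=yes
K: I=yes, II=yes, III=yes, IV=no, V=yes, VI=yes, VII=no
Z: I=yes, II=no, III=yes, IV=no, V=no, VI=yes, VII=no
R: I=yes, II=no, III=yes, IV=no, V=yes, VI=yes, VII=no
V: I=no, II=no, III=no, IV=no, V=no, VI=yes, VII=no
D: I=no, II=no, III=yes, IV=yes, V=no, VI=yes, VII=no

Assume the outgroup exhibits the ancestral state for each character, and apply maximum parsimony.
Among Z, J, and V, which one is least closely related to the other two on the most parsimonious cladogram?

Character polarity is set by the outgroup: the derived state is whichever differs from the outgroup's state, so for III, IV, VI, VII the derived state is 'no', and for the remaining characters it is 'yes'.
Only K, R, and Z show the derived state 'yes' for I, supporting them as a clade.
II: derived state 'yes' in K only — an autapomorphy, so it tells us nothing about relationships among taxa.
III (derived state 'no') is shared by J and V — a synapomorphy uniting that clade.
Only J, K, R, V, and Z show the derived state 'no' for IV, supporting them as a clade.
V: derived state 'yes' in K and R only — synapomorphy for {K, R}.
VI (derived state 'no') is unique to J (autapomorphy; uninformative for grouping).
All ingroup taxa share the derived state 'no' for VII; it defines the ingroup but does not resolve relationships within it.
Most parsimonious ingroup topology: (((V,J),(Z,(K,R))),D).
J and V share a more recent common ancestor with each other than either does with Z, so Z is the least closely related of the three.

Z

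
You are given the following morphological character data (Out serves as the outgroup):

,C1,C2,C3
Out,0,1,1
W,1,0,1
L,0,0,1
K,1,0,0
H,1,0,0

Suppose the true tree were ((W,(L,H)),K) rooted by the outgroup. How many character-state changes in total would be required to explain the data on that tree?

Map each character onto ((W,(L,H)),K) (rooted by Out) and count the minimum state changes it requires (Fitch parsimony):
C1: 2; C2: 1; C3: 2.
Total tree length = 5.

5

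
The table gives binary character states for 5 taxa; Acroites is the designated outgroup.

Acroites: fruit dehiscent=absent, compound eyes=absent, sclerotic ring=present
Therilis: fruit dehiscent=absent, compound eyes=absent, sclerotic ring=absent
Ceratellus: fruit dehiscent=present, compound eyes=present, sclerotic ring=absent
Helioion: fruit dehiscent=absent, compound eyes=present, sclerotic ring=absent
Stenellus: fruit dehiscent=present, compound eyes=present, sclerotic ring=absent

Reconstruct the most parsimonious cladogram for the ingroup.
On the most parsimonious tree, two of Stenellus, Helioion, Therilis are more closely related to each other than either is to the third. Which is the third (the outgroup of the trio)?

Character polarity is set by the outgroup: the derived state is whichever differs from the outgroup's state, so for sclerotic ring the derived state is 'absent', and for the remaining characters it is 'present'.
fruit dehiscent (derived state 'present') is shared by Ceratellus and Stenellus — a synapomorphy uniting that clade.
Only Ceratellus, Helioion, and Stenellus show the derived state 'present' for compound eyes, supporting them as a clade.
All ingroup taxa share the derived state 'absent' for sclerotic ring; it defines the ingroup but does not resolve relationships within it.
Most parsimonious ingroup topology: (Therilis,((Ceratellus,Stenellus),Helioion)).
Stenellus and Helioion share a more recent common ancestor with each other than either does with Therilis, so Therilis is the least closely related of the three.

Therilis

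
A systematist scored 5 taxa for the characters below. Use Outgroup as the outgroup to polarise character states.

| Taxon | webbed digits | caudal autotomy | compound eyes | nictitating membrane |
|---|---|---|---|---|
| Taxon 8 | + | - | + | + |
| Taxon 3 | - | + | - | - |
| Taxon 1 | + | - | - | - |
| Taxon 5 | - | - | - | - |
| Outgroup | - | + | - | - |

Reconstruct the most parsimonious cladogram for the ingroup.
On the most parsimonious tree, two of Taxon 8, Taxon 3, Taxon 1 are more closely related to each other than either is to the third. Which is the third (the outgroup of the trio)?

Character polarity is set by the outgroup: the derived state is whichever differs from the outgroup's state, so for caudal autotomy the derived state is '-', and for the remaining characters it is '+'.
Only Taxon 1 and Taxon 8 show the derived state '+' for webbed digits, supporting them as a clade.
Only Taxon 1, Taxon 5, and Taxon 8 show the derived state '-' for caudal autotomy, supporting them as a clade.
compound eyes: derived state '+' in Taxon 8 only — an autapomorphy, so it tells us nothing about relationships among taxa.
nictitating membrane (derived state '+') is unique to Taxon 8 (autapomorphy; uninformative for grouping).
Most parsimonious ingroup topology: (((Taxon 1,Taxon 8),Taxon 5),Taxon 3).
Taxon 8 and Taxon 1 share a more recent common ancestor with each other than either does with Taxon 3, so Taxon 3 is the least closely related of the three.

Taxon 3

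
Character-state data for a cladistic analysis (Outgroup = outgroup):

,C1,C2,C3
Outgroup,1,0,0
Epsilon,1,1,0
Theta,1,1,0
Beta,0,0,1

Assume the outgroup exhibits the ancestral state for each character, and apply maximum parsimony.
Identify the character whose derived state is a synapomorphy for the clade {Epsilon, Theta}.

C2

Character polarity is set by the outgroup: the derived state is whichever differs from the outgroup's state, so for C1 the derived state is '0', and for the remaining characters it is '1'.
C1 (derived state '0') is unique to Beta (autapomorphy; uninformative for grouping).
C2 (derived state '1') is shared by Epsilon and Theta — a synapomorphy uniting that clade.
C3 (derived state '1') is unique to Beta (autapomorphy; uninformative for grouping).
Most parsimonious ingroup topology: ((Epsilon,Theta),Beta).
The clade {Epsilon, Theta} is supported by C2: its derived state '1' occurs in exactly those taxa and in no other taxon (including the outgroup).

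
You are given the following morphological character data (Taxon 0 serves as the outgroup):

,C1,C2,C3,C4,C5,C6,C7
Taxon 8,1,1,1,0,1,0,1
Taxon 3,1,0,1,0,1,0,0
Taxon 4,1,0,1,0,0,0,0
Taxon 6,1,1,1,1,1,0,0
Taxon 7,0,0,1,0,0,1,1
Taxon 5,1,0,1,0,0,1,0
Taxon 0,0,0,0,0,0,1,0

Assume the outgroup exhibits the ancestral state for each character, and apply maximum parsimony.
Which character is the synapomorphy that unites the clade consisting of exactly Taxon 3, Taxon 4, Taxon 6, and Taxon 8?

C6

Character polarity is set by the outgroup: the derived state is whichever differs from the outgroup's state, so for C6 the derived state is '0', and for the remaining characters it is '1'.
C1: derived state '1' in Taxon 3, Taxon 4, Taxon 5, Taxon 6, and Taxon 8 only — synapomorphy for {Taxon 3, Taxon 4, Taxon 5, Taxon 6, Taxon 8}.
Only Taxon 6 and Taxon 8 show the derived state '1' for C2, supporting them as a clade.
C3 (derived state '1') is shared by all ingroup taxa — unites the whole ingroup.
C4: derived state '1' in Taxon 6 only — an autapomorphy, so it tells us nothing about relationships among taxa.
C5: derived state '1' in Taxon 3, Taxon 6, and Taxon 8 only — synapomorphy for {Taxon 3, Taxon 6, Taxon 8}.
C6 (derived state '0') is shared by Taxon 3, Taxon 4, Taxon 6, and Taxon 8 — a synapomorphy uniting that clade.
C7 groups Taxon 7 and Taxon 8, which is incompatible with the clades supported by the remaining characters; treating it as convergent (homoplasy) costs fewer steps than any alternative tree.
Most parsimonious ingroup topology: ((((Taxon 3,(Taxon 6,Taxon 8)),Taxon 4),Taxon 5),Taxon 7).
The clade {Taxon 3, Taxon 4, Taxon 6, Taxon 8} is supported by C6: its derived state '0' occurs in exactly those taxa and in no other taxon (including the outgroup).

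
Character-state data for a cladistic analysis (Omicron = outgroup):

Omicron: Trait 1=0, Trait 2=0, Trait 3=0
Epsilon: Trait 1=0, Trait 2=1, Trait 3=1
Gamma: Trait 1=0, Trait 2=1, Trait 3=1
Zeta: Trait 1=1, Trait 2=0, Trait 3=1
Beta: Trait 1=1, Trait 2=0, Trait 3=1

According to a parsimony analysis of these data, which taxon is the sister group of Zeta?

The outgroup has state '0' for every character, so '1' is the derived state throughout.
Trait 1: derived state '1' in Beta and Zeta only — synapomorphy for {Beta, Zeta}.
Only Epsilon and Gamma show the derived state '1' for Trait 2, supporting them as a clade.
Trait 3 (derived state '1') is shared by all ingroup taxa — unites the whole ingroup.
Most parsimonious ingroup topology: ((Epsilon,Gamma),(Zeta,Beta)).
Zeta and Beta form a cherry on this tree, so they are sister taxa.

Beta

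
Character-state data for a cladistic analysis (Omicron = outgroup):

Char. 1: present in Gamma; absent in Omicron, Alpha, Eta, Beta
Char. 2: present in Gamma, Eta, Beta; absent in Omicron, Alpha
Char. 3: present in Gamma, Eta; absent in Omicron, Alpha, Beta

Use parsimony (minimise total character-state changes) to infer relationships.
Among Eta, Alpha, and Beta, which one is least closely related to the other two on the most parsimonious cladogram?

Alpha

The outgroup has state 'absent' for every character, so 'present' is the derived state throughout.
Char. 1 (derived state 'present') is unique to Gamma (autapomorphy; uninformative for grouping).
Char. 2: derived state 'present' in Beta, Eta, and Gamma only — synapomorphy for {Beta, Eta, Gamma}.
Char. 3: derived state 'present' in Eta and Gamma only — synapomorphy for {Eta, Gamma}.
Most parsimonious ingroup topology: (((Gamma,Eta),Beta),Alpha).
Eta and Beta share a more recent common ancestor with each other than either does with Alpha, so Alpha is the least closely related of the three.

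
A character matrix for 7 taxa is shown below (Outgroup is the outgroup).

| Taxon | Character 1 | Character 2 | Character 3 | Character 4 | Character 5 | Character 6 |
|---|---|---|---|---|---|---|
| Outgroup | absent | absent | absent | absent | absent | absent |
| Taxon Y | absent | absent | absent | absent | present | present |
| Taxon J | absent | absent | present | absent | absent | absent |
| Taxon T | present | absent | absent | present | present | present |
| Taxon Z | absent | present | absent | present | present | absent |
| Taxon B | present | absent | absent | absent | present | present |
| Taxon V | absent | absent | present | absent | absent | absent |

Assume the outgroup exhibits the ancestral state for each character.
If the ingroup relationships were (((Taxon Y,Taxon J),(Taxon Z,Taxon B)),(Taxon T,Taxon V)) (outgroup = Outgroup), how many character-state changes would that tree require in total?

Map each character onto (((Taxon Y,Taxon J),(Taxon Z,Taxon B)),(Taxon T,Taxon V)) (rooted by Outgroup) and count the minimum state changes it requires (Fitch parsimony):
Character 1: 2; Character 2: 1; Character 3: 2; Character 4: 2; Character 5: 3; Character 6: 3.
Total tree length = 13.

13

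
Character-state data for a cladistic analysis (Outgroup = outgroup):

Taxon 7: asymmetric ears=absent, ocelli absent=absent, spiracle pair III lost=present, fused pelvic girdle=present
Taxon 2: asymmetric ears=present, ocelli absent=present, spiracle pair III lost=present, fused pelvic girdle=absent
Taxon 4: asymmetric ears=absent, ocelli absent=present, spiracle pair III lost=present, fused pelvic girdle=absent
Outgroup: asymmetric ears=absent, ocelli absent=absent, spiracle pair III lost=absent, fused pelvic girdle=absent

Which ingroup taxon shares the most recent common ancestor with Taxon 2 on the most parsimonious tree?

Taxon 4

The outgroup has state 'absent' for every character, so 'present' is the derived state throughout.
asymmetric ears: derived state 'present' in Taxon 2 only — an autapomorphy, so it tells us nothing about relationships among taxa.
ocelli absent: derived state 'present' in Taxon 2 and Taxon 4 only — synapomorphy for {Taxon 2, Taxon 4}.
All ingroup taxa share the derived state 'present' for spiracle pair III lost; it defines the ingroup but does not resolve relationships within it.
fused pelvic girdle: derived state 'present' in Taxon 7 only — an autapomorphy, so it tells us nothing about relationships among taxa.
Most parsimonious ingroup topology: ((Taxon 2,Taxon 4),Taxon 7).
Taxon 2 and Taxon 4 form a cherry on this tree, so they are sister taxa.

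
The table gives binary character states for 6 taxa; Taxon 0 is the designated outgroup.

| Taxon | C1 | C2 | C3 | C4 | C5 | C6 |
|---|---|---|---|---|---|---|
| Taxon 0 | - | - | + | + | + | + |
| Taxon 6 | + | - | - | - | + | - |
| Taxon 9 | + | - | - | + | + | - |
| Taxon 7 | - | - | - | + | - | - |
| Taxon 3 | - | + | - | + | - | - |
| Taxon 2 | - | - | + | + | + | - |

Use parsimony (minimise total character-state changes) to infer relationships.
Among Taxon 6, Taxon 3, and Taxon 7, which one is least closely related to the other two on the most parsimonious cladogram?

Taxon 6

Character polarity is set by the outgroup: the derived state is whichever differs from the outgroup's state, so for C3, C4, C5, C6 the derived state is '-', and for the remaining characters it is '+'.
Only Taxon 6 and Taxon 9 show the derived state '+' for C1, supporting them as a clade.
C2: derived state '+' in Taxon 3 only — an autapomorphy, so it tells us nothing about relationships among taxa.
Only Taxon 3, Taxon 6, Taxon 7, and Taxon 9 show the derived state '-' for C3, supporting them as a clade.
C4: derived state '-' in Taxon 6 only — an autapomorphy, so it tells us nothing about relationships among taxa.
C5 (derived state '-') is shared by Taxon 3 and Taxon 7 — a synapomorphy uniting that clade.
C6 (derived state '-') is shared by all ingroup taxa — unites the whole ingroup.
Most parsimonious ingroup topology: (((Taxon 6,Taxon 9),(Taxon 7,Taxon 3)),Taxon 2).
Taxon 3 and Taxon 7 share a more recent common ancestor with each other than either does with Taxon 6, so Taxon 6 is the least closely related of the three.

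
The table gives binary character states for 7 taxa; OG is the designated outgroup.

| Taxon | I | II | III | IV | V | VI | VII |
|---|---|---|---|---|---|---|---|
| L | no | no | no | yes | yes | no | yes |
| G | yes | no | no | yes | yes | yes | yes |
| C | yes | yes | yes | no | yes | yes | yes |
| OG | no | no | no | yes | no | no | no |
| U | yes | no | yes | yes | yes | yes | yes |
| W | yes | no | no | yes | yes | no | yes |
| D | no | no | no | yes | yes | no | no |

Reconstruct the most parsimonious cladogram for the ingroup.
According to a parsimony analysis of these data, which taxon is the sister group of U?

C

Character polarity is set by the outgroup: the derived state is whichever differs from the outgroup's state, so for IV the derived state is 'no', and for the remaining characters it is 'yes'.
I: derived state 'yes' in C, G, U, and W only — synapomorphy for {C, G, U, W}.
II: derived state 'yes' in C only — an autapomorphy, so it tells us nothing about relationships among taxa.
III: derived state 'yes' in C and U only — synapomorphy for {C, U}.
IV: derived state 'no' in C only — an autapomorphy, so it tells us nothing about relationships among taxa.
V (derived state 'yes') is shared by all ingroup taxa — unites the whole ingroup.
VI (derived state 'yes') is shared by C, G, and U — a synapomorphy uniting that clade.
VII (derived state 'yes') is shared by C, G, L, U, and W — a synapomorphy uniting that clade.
Most parsimonious ingroup topology: (D,((((U,C),G),W),L)).
U and C form a cherry on this tree, so they are sister taxa.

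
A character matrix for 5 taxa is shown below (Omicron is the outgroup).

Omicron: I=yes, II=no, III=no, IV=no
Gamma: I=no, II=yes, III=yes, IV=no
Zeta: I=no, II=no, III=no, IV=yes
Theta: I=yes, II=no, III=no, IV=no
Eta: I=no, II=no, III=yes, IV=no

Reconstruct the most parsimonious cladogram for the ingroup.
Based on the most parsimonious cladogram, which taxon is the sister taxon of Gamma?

Character polarity is set by the outgroup: the derived state is whichever differs from the outgroup's state, so for I the derived state is 'no', and for the remaining characters it is 'yes'.
Only Eta, Gamma, and Zeta show the derived state 'no' for I, supporting them as a clade.
II (derived state 'yes') is unique to Gamma (autapomorphy; uninformative for grouping).
Only Eta and Gamma show the derived state 'yes' for III, supporting them as a clade.
IV (derived state 'yes') is unique to Zeta (autapomorphy; uninformative for grouping).
Most parsimonious ingroup topology: (((Gamma,Eta),Zeta),Theta).
Gamma and Eta form a cherry on this tree, so they are sister taxa.

Eta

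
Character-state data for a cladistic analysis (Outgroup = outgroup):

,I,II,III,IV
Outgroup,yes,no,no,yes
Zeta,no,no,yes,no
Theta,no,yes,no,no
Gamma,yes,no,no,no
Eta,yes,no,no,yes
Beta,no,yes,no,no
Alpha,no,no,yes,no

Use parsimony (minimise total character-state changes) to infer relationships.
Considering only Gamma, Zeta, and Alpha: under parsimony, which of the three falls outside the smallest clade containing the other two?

Character polarity is set by the outgroup: the derived state is whichever differs from the outgroup's state, so for I, IV the derived state is 'no', and for the remaining characters it is 'yes'.
I: derived state 'no' in Alpha, Beta, Theta, and Zeta only — synapomorphy for {Alpha, Beta, Theta, Zeta}.
Only Beta and Theta show the derived state 'yes' for II, supporting them as a clade.
III (derived state 'yes') is shared by Alpha and Zeta — a synapomorphy uniting that clade.
IV (derived state 'no') is shared by Alpha, Beta, Gamma, Theta, and Zeta — a synapomorphy uniting that clade.
Most parsimonious ingroup topology: ((((Zeta,Alpha),(Theta,Beta)),Gamma),Eta).
Zeta and Alpha share a more recent common ancestor with each other than either does with Gamma, so Gamma is the least closely related of the three.

Gamma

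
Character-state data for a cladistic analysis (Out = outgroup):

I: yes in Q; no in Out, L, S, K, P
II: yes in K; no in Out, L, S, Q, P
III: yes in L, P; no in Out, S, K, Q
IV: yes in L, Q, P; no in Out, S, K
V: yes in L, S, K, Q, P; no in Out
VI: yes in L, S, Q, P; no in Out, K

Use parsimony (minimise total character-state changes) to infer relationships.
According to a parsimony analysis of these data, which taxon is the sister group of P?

The outgroup has state 'no' for every character, so 'yes' is the derived state throughout.
I: derived state 'yes' in Q only — an autapomorphy, so it tells us nothing about relationships among taxa.
II (derived state 'yes') is unique to K (autapomorphy; uninformative for grouping).
III: derived state 'yes' in L and P only — synapomorphy for {L, P}.
Only L, P, and Q show the derived state 'yes' for IV, supporting them as a clade.
All ingroup taxa share the derived state 'yes' for V; it defines the ingroup but does not resolve relationships within it.
Only L, P, Q, and S show the derived state 'yes' for VI, supporting them as a clade.
Most parsimonious ingroup topology: ((((L,P),Q),S),K).
P and L form a cherry on this tree, so they are sister taxa.

L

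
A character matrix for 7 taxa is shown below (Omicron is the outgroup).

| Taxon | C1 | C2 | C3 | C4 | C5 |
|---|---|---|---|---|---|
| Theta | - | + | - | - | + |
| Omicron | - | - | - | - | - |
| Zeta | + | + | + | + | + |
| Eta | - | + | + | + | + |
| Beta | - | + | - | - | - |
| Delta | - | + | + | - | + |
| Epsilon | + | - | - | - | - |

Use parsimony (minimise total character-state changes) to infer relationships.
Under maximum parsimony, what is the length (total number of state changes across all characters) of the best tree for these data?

The outgroup has state '-' for every character, so '+' is the derived state throughout.
C1 groups Epsilon and Zeta, which is incompatible with the clades supported by the remaining characters; treating it as convergent (homoplasy) costs fewer steps than any alternative tree.
Only Beta, Delta, Eta, Theta, and Zeta show the derived state '+' for C2, supporting them as a clade.
C3 (derived state '+') is shared by Delta, Eta, and Zeta — a synapomorphy uniting that clade.
C4: derived state '+' in Eta and Zeta only — synapomorphy for {Eta, Zeta}.
Only Delta, Eta, Theta, and Zeta show the derived state '+' for C5, supporting them as a clade.
Most parsimonious ingroup topology: (((((Eta,Zeta),Delta),Theta),Beta),Epsilon).
Changes per character on this tree: C1: 2; C2: 1; C3: 1; C4: 1; C5: 1.
Total = 6.

6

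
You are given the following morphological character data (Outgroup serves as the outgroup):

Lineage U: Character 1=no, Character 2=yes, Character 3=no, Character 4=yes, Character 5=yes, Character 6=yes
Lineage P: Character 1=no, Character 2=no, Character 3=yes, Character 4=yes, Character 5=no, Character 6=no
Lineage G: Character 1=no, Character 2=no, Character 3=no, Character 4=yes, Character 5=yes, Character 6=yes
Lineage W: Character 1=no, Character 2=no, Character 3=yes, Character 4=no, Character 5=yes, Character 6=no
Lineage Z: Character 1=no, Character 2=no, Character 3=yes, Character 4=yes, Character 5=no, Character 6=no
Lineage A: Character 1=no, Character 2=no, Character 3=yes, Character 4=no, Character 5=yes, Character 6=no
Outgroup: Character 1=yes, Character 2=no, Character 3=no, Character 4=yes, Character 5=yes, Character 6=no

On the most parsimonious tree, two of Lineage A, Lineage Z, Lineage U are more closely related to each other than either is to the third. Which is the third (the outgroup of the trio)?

Character polarity is set by the outgroup: the derived state is whichever differs from the outgroup's state, so for Character 1, Character 4, Character 5 the derived state is 'no', and for the remaining characters it is 'yes'.
All ingroup taxa share the derived state 'no' for Character 1; it defines the ingroup but does not resolve relationships within it.
Character 2 (derived state 'yes') is unique to Lineage U (autapomorphy; uninformative for grouping).
Character 3 (derived state 'yes') is shared by Lineage A, Lineage P, Lineage W, and Lineage Z — a synapomorphy uniting that clade.
Character 4 (derived state 'no') is shared by Lineage A and Lineage W — a synapomorphy uniting that clade.
Only Lineage P and Lineage Z show the derived state 'no' for Character 5, supporting them as a clade.
Character 6: derived state 'yes' in Lineage G and Lineage U only — synapomorphy for {Lineage G, Lineage U}.
Most parsimonious ingroup topology: (((Lineage P,Lineage Z),(Lineage W,Lineage A)),(Lineage G,Lineage U)).
Lineage Z and Lineage A share a more recent common ancestor with each other than either does with Lineage U, so Lineage U is the least closely related of the three.

Lineage U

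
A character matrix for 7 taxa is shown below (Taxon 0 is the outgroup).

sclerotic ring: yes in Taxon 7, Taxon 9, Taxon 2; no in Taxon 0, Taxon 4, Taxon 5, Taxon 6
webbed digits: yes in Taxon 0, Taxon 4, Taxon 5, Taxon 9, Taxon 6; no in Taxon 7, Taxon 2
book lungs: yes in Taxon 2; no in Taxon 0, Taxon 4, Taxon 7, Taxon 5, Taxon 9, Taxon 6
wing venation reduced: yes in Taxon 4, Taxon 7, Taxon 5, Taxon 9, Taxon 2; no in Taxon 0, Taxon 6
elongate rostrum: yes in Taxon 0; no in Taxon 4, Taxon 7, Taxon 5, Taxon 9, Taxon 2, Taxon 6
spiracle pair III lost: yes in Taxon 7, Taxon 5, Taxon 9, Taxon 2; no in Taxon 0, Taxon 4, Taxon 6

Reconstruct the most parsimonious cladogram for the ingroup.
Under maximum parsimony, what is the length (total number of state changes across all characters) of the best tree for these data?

Character polarity is set by the outgroup: the derived state is whichever differs from the outgroup's state, so for webbed digits, elongate rostrum the derived state is 'no', and for the remaining characters it is 'yes'.
sclerotic ring: derived state 'yes' in Taxon 2, Taxon 7, and Taxon 9 only — synapomorphy for {Taxon 2, Taxon 7, Taxon 9}.
Only Taxon 2 and Taxon 7 show the derived state 'no' for webbed digits, supporting them as a clade.
book lungs (derived state 'yes') is unique to Taxon 2 (autapomorphy; uninformative for grouping).
wing venation reduced (derived state 'yes') is shared by Taxon 2, Taxon 4, Taxon 5, Taxon 7, and Taxon 9 — a synapomorphy uniting that clade.
elongate rostrum (derived state 'no') is shared by all ingroup taxa — unites the whole ingroup.
spiracle pair III lost (derived state 'yes') is shared by Taxon 2, Taxon 5, Taxon 7, and Taxon 9 — a synapomorphy uniting that clade.
Most parsimonious ingroup topology: ((Taxon 4,(((Taxon 7,Taxon 2),Taxon 9),Taxon 5)),Taxon 6).
Changes per character on this tree: sclerotic ring: 1; webbed digits: 1; book lungs: 1; wing venation reduced: 1; elongate rostrum: 1; spiracle pair III lost: 1.
Total = 6.

6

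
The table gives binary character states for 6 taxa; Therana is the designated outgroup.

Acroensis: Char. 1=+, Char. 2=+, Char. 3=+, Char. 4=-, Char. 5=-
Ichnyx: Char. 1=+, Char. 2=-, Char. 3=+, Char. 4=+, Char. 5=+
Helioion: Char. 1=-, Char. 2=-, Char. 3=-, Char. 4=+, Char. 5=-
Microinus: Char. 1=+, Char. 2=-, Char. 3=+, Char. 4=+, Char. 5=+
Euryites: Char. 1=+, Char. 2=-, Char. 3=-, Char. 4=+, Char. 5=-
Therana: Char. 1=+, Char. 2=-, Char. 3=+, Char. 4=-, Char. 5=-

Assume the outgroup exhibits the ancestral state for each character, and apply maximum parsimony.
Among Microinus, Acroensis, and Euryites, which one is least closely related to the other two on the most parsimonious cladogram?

Acroensis

Character polarity is set by the outgroup: the derived state is whichever differs from the outgroup's state, so for Char. 1, Char. 3 the derived state is '-', and for the remaining characters it is '+'.
Char. 1: derived state '-' in Helioion only — an autapomorphy, so it tells us nothing about relationships among taxa.
Char. 2 (derived state '+') is unique to Acroensis (autapomorphy; uninformative for grouping).
Char. 3 (derived state '-') is shared by Euryites and Helioion — a synapomorphy uniting that clade.
Only Euryites, Helioion, Ichnyx, and Microinus show the derived state '+' for Char. 4, supporting them as a clade.
Char. 5: derived state '+' in Ichnyx and Microinus only — synapomorphy for {Ichnyx, Microinus}.
Most parsimonious ingroup topology: (((Euryites,Helioion),(Microinus,Ichnyx)),Acroensis).
Microinus and Euryites share a more recent common ancestor with each other than either does with Acroensis, so Acroensis is the least closely related of the three.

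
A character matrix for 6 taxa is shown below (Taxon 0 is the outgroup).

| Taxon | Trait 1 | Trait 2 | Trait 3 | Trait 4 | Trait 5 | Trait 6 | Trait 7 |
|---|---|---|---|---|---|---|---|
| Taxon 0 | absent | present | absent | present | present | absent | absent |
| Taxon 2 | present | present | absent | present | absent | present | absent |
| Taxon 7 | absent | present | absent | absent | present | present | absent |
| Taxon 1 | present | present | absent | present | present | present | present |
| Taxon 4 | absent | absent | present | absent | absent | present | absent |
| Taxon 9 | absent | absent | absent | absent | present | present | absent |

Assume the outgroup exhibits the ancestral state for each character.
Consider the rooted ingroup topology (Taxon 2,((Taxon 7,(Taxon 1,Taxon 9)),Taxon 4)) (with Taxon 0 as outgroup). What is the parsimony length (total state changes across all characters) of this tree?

11

Map each character onto (Taxon 2,((Taxon 7,(Taxon 1,Taxon 9)),Taxon 4)) (rooted by Taxon 0) and count the minimum state changes it requires (Fitch parsimony):
Trait 1: 2; Trait 2: 2; Trait 3: 1; Trait 4: 2; Trait 5: 2; Trait 6: 1; Trait 7: 1.
Total tree length = 11.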